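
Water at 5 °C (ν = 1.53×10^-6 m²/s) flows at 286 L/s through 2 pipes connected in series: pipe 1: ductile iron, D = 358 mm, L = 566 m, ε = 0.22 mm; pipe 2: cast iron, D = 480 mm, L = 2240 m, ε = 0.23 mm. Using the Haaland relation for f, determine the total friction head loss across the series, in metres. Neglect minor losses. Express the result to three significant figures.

Pipe 1: V = 2.841 m/s, Re = 6.65×10^5, ε/D = 6.15×10^-4, f = 0.01810, h_1 = f(L/D)V²/2g = 11.77 m
Pipe 2: V = 1.580 m/s, Re = 4.96×10^5, ε/D = 4.79×10^-4, f = 0.01745, h_2 = f(L/D)V²/2g = 10.37 m
Series → Q common, losses add: H = Σh = 22.14 m

H ≈ 22.1 m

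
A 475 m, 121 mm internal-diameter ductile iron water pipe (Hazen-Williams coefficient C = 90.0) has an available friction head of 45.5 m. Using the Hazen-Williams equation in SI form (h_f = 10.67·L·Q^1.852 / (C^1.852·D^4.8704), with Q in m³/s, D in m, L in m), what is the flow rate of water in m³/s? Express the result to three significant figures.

Q ≈ 0.0273 m³/s

Rearranging: Q = [h_f·C^1.852·D^4.8704 / (10.67·L)]^(1/1.852)
Q = [45.5·90.0^1.852·0.121^4.8704 / (10.67·475)]^0.540 = 0.02735 m³/s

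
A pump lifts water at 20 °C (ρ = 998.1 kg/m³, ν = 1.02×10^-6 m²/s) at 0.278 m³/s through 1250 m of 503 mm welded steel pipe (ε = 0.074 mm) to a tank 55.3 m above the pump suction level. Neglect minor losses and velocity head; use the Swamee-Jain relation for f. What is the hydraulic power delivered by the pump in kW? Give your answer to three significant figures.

P_hyd ≈ 160 kW

V = 4Q/(πD²) = 1.399 m/s; Re = 6.90×10^5; ε/D = 1.47×10^-4; f = 0.01455
h_f = f(L/D)V²/2g = 3.608 m
Total head H = z + h_f = 55.3 + 3.608 = 58.91 m
P_hyd = ρgQH = 998.1·9.81·0.278·58.91 = 160.3 kW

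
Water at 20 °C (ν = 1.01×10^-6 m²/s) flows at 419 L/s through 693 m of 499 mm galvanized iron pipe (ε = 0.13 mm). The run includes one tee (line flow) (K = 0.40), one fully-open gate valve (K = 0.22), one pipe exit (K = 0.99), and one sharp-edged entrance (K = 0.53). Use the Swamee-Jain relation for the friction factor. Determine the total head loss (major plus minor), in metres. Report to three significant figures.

H_L ≈ 5.49 m

V = 4Q/(πD²) = 2.143 m/s; V²/2g = 0.2340 m
Re = 1.06×10^6, ε/D = 2.61×10^-4 → f = 0.01535 (Swamee-Jain)
Major: h_f = f(L/D)·V²/2g = 0.01535·1389·0.2340 = 4.988 m
Minor: ΣK = 2.14; h_m = ΣK·V²/2g = 0.5007 m
Total H_L = 4.988 + 0.5007 = 5.488 m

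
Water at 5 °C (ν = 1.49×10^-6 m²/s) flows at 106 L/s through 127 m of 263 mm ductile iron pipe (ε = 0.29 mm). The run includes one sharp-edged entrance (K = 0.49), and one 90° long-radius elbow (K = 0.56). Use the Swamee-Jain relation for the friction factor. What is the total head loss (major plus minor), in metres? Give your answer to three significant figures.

V = 4Q/(πD²) = 1.951 m/s; V²/2g = 0.1940 m
Re = 3.44×10^5, ε/D = 0.00110 → f = 0.02105 (Swamee-Jain)
Major: h_f = f(L/D)·V²/2g = 0.02105·482.9·0.1940 = 1.972 m
Minor: ΣK = 1.05; h_m = ΣK·V²/2g = 0.2038 m
Total H_L = 1.972 + 0.2038 = 2.176 m

H_L ≈ 2.18 m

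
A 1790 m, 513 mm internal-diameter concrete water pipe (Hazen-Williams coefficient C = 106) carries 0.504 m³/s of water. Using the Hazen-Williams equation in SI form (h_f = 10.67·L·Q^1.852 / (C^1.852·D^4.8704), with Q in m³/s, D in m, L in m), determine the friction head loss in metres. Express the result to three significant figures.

h_f = 10.67·1790·0.504^1.852 / (106^1.852·0.513^4.8704) = 24.60 m

h_f ≈ 24.6 m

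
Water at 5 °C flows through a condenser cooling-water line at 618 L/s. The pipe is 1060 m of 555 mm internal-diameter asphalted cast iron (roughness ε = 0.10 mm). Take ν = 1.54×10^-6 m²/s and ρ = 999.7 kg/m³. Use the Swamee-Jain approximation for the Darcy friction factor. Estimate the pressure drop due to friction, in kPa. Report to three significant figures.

Δp ≈ 91.1 kPa

V = 4Q/(πD²) = 4·0.618/(π·0.555²) = 2.555 m/s
Re = VD/ν = 2.555·0.555/1.54×10^-6 = 9.21×10^5 → turbulent
ε/D = 0.10/555 = 1.80×10^-4
Swamee-Jain: f = 0.01462
h_f = f(L/D)V²/(2g) = 0.01462·(1060/0.555)·2.555²/(2·9.81) = 9.289 m
Δp = ρg·h_f = 999.7·9.81·9.289 = 91.10 kPa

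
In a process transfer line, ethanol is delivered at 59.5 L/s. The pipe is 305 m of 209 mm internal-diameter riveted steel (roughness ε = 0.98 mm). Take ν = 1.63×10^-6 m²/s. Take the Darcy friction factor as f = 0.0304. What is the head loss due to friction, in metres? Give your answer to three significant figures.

h_f ≈ 6.80 m

V = 4Q/(πD²) = 4·0.0595/(π·0.209²) = 1.734 m/s
h_f = f(L/D)V²/(2g) = 0.03040·(305/0.209)·1.734²/(2·9.81) = 6.801 m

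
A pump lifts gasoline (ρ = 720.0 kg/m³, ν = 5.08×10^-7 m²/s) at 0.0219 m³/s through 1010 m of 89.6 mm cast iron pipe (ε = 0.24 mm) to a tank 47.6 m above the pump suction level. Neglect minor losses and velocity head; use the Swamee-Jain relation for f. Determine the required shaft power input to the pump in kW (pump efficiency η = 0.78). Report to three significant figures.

P_shaft ≈ 44.8 kW

V = 4Q/(πD²) = 3.473 m/s; Re = 6.13×10^5; ε/D = 0.00268; f = 0.02569
h_f = f(L/D)V²/2g = 178.1 m
Total head H = z + h_f = 47.6 + 178.1 = 225.7 m
P_hyd = ρgQH = 720.0·9.81·0.0219·225.7 = 34.91 kW
P_shaft = P_hyd/η = 34.91/0.78 = 44.75 kW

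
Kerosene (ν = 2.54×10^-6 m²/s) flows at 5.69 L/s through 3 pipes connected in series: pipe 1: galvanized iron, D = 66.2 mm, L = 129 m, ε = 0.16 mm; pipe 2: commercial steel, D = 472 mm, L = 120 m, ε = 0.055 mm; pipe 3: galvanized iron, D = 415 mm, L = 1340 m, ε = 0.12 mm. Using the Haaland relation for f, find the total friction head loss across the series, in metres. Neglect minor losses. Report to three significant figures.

Pipe 1: V = 1.653 m/s, Re = 4.31×10^4, ε/D = 0.00242, f = 0.02758, h_1 = f(L/D)V²/2g = 7.486 m
Pipe 2: V = 0.03252 m/s, Re = 6040, ε/D = 1.17×10^-4, f = 0.03574, h_2 = f(L/D)V²/2g = 4.898×10^-4 m
Pipe 3: V = 0.04207 m/s, Re = 6870, ε/D = 2.89×10^-4, f = 0.03460, h_3 = f(L/D)V²/2g = 0.01008 m
Series → Q common, losses add: H = Σh = 7.497 m

H ≈ 7.50 m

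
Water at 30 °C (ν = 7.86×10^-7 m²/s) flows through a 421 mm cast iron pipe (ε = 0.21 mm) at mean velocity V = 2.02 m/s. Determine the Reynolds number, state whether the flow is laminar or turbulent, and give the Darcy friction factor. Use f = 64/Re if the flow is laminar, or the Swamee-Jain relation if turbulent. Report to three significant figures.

Re ≈ 1.08×10^6; turbulent; f ≈ 0.0173

Re = VD/ν = 2.020·0.421/7.86×10^-7 = 1.08×10^6
Re > 4000 → turbulent; ε/D = 4.99×10^-4
Swamee-Jain: f = 0.01725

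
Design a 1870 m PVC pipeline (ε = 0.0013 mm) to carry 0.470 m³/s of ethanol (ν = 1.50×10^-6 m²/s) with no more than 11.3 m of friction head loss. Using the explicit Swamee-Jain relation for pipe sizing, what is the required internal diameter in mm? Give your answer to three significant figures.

Swamee-Jain (Type III): D = 0.66·[ε^1.25·(LQ²/(gh_f))^4.75 + ν·Q^9.4·(L/(gh_f))^5.2]^0.04
LQ²/(gh_f) = 3.726; L/(gh_f) = 16.87
Term 1 = ε^1.25·(…)^4.75 = 2.27×10^-5; Term 2 = ν·Q^9.4·(…)^5.2 = 0.00298
D = 0.66·(2.27×10^-5 + 0.00298)^0.04 = 0.5232 m = 523 mm
Check: V = 2.19 m/s, Re = 7.63×10^5, f = 0.01221, h_f = 10.6 m ≈ 11.3 m ✓

D ≈ 523 mm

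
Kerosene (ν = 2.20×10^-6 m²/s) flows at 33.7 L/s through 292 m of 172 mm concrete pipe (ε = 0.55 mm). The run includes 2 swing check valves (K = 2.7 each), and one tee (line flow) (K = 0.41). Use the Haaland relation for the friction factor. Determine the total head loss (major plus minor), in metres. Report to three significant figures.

H_L ≈ 5.66 m

V = 4Q/(πD²) = 1.450 m/s; V²/2g = 0.1072 m
Re = 1.13×10^5, ε/D = 0.00320 → f = 0.02769 (Haaland)
Major: h_f = f(L/D)·V²/2g = 0.02769·1698·0.1072 = 5.040 m
Minor: ΣK = 5.81; h_m = ΣK·V²/2g = 0.6229 m
Total H_L = 5.040 + 0.6229 = 5.663 m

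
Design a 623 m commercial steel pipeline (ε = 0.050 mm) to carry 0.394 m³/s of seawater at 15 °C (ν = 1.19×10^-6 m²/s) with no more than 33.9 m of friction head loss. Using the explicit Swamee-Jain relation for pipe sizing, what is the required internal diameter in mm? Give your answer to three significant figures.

D ≈ 323 mm

Swamee-Jain (Type III): D = 0.66·[ε^1.25·(LQ²/(gh_f))^4.75 + ν·Q^9.4·(L/(gh_f))^5.2]^0.04
LQ²/(gh_f) = 0.2908; L/(gh_f) = 1.873
Term 1 = ε^1.25·(…)^4.75 = 1.19×10^-8; Term 2 = ν·Q^9.4·(…)^5.2 = 4.91×10^-9
D = 0.66·(1.19×10^-8 + 4.91×10^-9)^0.04 = 0.3225 m = 323 mm
Check: V = 4.82 m/s, Re = 1.31×10^6, f = 0.01402, h_f = 32.1 m ≈ 33.9 m ✓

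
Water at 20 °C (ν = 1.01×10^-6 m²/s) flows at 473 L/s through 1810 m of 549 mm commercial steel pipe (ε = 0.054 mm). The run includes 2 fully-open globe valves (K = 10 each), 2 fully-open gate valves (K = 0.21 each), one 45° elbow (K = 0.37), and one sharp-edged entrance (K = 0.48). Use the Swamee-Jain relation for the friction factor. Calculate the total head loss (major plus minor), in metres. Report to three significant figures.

H_L ≈ 13.3 m

V = 4Q/(πD²) = 1.998 m/s; V²/2g = 0.2035 m
Re = 1.09×10^6, ε/D = 9.84×10^-5 → f = 0.01339 (Swamee-Jain)
Major: h_f = f(L/D)·V²/2g = 0.01339·3297·0.2035 = 8.985 m
Minor: ΣK = 21.3; h_m = ΣK·V²/2g = 4.328 m
Total H_L = 8.985 + 4.328 = 13.31 m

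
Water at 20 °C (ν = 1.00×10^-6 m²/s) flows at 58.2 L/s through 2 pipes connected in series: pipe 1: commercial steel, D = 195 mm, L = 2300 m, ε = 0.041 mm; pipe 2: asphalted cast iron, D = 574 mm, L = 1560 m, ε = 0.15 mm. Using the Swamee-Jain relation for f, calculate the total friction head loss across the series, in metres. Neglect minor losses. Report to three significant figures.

H ≈ 36.7 m

Pipe 1: V = 1.949 m/s, Re = 3.80×10^5, ε/D = 2.10×10^-4, f = 0.01600, h_1 = f(L/D)V²/2g = 36.53 m
Pipe 2: V = 0.2249 m/s, Re = 1.29×10^5, ε/D = 2.61×10^-4, f = 0.01858, h_2 = f(L/D)V²/2g = 0.1302 m
Series → Q common, losses add: H = Σh = 36.66 m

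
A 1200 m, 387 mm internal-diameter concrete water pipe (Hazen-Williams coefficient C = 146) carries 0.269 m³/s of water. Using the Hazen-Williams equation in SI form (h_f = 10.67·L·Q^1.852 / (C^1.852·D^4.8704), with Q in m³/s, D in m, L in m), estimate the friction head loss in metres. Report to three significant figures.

h_f ≈ 11.2 m

h_f = 10.67·1200·0.269^1.852 / (146^1.852·0.387^4.8704) = 11.24 m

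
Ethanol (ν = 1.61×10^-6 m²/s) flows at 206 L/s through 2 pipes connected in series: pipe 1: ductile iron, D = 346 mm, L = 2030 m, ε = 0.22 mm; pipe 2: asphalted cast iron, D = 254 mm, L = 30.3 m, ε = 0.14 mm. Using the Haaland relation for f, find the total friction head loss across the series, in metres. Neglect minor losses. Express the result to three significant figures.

H ≈ 28.2 m

Pipe 1: V = 2.191 m/s, Re = 4.71×10^5, ε/D = 6.36×10^-4, f = 0.01843, h_1 = f(L/D)V²/2g = 26.46 m
Pipe 2: V = 4.065 m/s, Re = 6.41×10^5, ε/D = 5.51×10^-4, f = 0.01773, h_2 = f(L/D)V²/2g = 1.782 m
Series → Q common, losses add: H = Σh = 28.24 m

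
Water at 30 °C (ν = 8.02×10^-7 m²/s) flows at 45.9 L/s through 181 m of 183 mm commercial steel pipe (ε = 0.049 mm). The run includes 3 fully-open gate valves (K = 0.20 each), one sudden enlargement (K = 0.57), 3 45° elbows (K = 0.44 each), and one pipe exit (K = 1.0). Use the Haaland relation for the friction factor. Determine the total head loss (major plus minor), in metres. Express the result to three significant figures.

V = 4Q/(πD²) = 1.745 m/s; V²/2g = 0.1552 m
Re = 3.98×10^5, ε/D = 2.68×10^-4 → f = 0.01616 (Haaland)
Major: h_f = f(L/D)·V²/2g = 0.01616·989.1·0.1552 = 2.482 m
Minor: ΣK = 3.49; h_m = ΣK·V²/2g = 0.5417 m
Total H_L = 2.482 + 0.5417 = 3.023 m

H_L ≈ 3.02 m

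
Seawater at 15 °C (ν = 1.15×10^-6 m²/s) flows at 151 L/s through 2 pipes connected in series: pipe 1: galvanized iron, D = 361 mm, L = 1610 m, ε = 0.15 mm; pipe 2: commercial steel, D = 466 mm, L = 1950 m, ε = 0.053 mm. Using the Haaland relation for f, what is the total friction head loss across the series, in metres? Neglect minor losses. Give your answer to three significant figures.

H ≈ 11.0 m

Pipe 1: V = 1.475 m/s, Re = 4.63×10^5, ε/D = 4.16×10^-4, f = 0.01709, h_1 = f(L/D)V²/2g = 8.452 m
Pipe 2: V = 0.8854 m/s, Re = 3.59×10^5, ε/D = 1.14×10^-4, f = 0.01499, h_2 = f(L/D)V²/2g = 2.507 m
Series → Q common, losses add: H = Σh = 10.96 m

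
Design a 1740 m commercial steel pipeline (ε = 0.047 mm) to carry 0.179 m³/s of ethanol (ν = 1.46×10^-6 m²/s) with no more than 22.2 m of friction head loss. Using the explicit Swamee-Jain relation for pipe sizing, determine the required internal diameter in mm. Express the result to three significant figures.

D ≈ 319 mm

Swamee-Jain (Type III): D = 0.66·[ε^1.25·(LQ²/(gh_f))^4.75 + ν·Q^9.4·(L/(gh_f))^5.2]^0.04
LQ²/(gh_f) = 0.2560; L/(gh_f) = 7.990
Term 1 = ε^1.25·(…)^4.75 = 6.01×10^-9; Term 2 = ν·Q^9.4·(…)^5.2 = 6.83×10^-9
D = 0.66·(6.01×10^-9 + 6.83×10^-9)^0.04 = 0.3191 m = 319 mm
Check: V = 2.24 m/s, Re = 4.89×10^5, f = 0.01502, h_f = 20.9 m ≈ 22.2 m ✓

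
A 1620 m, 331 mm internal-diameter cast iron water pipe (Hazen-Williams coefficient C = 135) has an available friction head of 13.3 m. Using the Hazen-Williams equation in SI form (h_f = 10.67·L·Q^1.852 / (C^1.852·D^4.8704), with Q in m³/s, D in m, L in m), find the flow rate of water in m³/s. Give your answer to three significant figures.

Q ≈ 0.154 m³/s

Rearranging: Q = [h_f·C^1.852·D^4.8704 / (10.67·L)]^(1/1.852)
Q = [13.3·135^1.852·0.331^4.8704 / (10.67·1620)]^0.540 = 0.1535 m³/s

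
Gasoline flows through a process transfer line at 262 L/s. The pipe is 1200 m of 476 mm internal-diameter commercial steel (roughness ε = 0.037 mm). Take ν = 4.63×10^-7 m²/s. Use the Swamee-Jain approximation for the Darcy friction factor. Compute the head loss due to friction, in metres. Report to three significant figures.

V = 4Q/(πD²) = 4·0.262/(π·0.476²) = 1.472 m/s
Re = VD/ν = 1.472·0.476/4.63×10^-7 = 1.51×10^6 → turbulent
ε/D = 0.037/476 = 7.77×10^-5
Swamee-Jain: f = 0.01271
h_f = f(L/D)V²/(2g) = 0.01271·(1200/0.476)·1.472²/(2·9.81) = 3.540 m

h_f ≈ 3.54 m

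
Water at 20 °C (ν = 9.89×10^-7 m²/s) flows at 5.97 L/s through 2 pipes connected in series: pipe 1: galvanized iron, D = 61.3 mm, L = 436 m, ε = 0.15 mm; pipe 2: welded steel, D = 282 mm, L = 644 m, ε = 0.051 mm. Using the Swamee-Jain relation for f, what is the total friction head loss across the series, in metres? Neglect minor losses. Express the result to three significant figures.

H ≈ 38.8 m

Pipe 1: V = 2.023 m/s, Re = 1.25×10^5, ε/D = 0.00245, f = 0.02615, h_1 = f(L/D)V²/2g = 38.79 m
Pipe 2: V = 0.09558 m/s, Re = 2.73×10^4, ε/D = 1.81×10^-4, f = 0.02444, h_2 = f(L/D)V²/2g = 0.02599 m
Series → Q common, losses add: H = Σh = 38.82 m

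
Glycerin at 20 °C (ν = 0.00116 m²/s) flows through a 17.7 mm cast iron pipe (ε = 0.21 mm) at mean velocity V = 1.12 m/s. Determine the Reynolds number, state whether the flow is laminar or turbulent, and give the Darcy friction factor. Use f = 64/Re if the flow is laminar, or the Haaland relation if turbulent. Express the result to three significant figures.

Re ≈ 17.1; laminar; f = 64/Re ≈ 3.74

Re = VD/ν = 1.120·0.0177/0.00116 = 17.1
Re < 2300 → laminar → f = 64/Re = 3.745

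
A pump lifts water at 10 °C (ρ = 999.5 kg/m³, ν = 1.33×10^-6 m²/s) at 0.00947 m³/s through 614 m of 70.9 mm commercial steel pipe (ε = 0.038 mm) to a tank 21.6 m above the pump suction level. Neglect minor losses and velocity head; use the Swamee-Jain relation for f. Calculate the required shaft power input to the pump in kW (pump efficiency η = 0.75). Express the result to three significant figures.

V = 4Q/(πD²) = 2.399 m/s; Re = 1.28×10^5; ε/D = 5.36×10^-4; f = 0.01998
h_f = f(L/D)V²/2g = 50.75 m
Total head H = z + h_f = 21.6 + 50.75 = 72.35 m
P_hyd = ρgQH = 999.5·9.81·0.00947·72.35 = 6.718 kW
P_shaft = P_hyd/η = 6.718/0.75 = 8.957 kW

P_shaft ≈ 8.96 kW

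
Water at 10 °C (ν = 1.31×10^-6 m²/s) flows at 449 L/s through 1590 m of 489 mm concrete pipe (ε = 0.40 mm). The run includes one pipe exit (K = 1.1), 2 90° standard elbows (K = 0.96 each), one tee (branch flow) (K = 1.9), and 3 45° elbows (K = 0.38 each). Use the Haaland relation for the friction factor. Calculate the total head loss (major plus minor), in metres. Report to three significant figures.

H_L ≈ 19.8 m

V = 4Q/(πD²) = 2.391 m/s; V²/2g = 0.2913 m
Re = 8.92×10^5, ε/D = 8.18×10^-4 → f = 0.01909 (Haaland)
Major: h_f = f(L/D)·V²/2g = 0.01909·3252·0.2913 = 18.08 m
Minor: ΣK = 6.06; h_m = ΣK·V²/2g = 1.765 m
Total H_L = 18.08 + 1.765 = 19.85 m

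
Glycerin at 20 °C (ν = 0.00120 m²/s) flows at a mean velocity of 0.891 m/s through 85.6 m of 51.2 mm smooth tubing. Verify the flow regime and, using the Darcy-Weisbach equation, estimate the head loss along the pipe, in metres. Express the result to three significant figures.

Re = VD/ν = 0.891·0.05120/0.00120 = 38.0 → laminar (Re < 2300)
f = 64/Re = 1.684
h_f = f(L/D)V²/(2g) = 1.684·(85.6/0.05120)·0.891²/(2·9.81) = 113.9 m

h_f ≈ 114 m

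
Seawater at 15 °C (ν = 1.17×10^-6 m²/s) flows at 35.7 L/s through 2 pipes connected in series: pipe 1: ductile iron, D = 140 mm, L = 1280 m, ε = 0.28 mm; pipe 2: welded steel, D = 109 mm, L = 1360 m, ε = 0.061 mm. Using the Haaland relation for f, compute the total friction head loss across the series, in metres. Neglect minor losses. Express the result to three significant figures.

H ≈ 230 m

Pipe 1: V = 2.319 m/s, Re = 2.78×10^5, ε/D = 0.00200, f = 0.02404, h_1 = f(L/D)V²/2g = 60.25 m
Pipe 2: V = 3.826 m/s, Re = 3.56×10^5, ε/D = 5.60×10^-4, f = 0.01823, h_2 = f(L/D)V²/2g = 169.7 m
Series → Q common, losses add: H = Σh = 230.0 m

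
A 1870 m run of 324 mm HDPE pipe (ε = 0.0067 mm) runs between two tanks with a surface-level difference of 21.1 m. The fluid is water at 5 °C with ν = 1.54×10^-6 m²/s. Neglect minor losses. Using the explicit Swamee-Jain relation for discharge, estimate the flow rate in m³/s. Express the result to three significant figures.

Swamee-Jain (Type II): Q = -0.965·√(gD⁵h_f/L)·ln[ε/(3.7D) + √(3.17ν²L/(gD³h_f))]
√(gD⁵h_f/L) = √(9.81·0.324⁵·21.1/1870) = 0.01988
ε/(3.7D) = 5.59×10^-6; √(3.17ν²L/(gD³h_f)) = 4.47×10^-5
Q = -0.965·0.01988·ln(5.028×10^-5) = 0.1899 m³/s
Check: V = 2.30 m/s, Re = 4.85×10^5, f = 0.01348, h_f = 21.0 m ≈ 21.1 m ✓

Q ≈ 0.190 m³/s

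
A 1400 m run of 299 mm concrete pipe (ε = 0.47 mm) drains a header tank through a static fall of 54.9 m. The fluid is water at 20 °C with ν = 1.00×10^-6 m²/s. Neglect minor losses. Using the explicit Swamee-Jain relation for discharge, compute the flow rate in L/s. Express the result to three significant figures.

Swamee-Jain (Type II): Q = -0.965·√(gD⁵h_f/L)·ln[ε/(3.7D) + √(3.17ν²L/(gD³h_f))]
√(gD⁵h_f/L) = √(9.81·0.299⁵·54.9/1400) = 0.03032
ε/(3.7D) = 4.25×10^-4; √(3.17ν²L/(gD³h_f)) = 1.76×10^-5
Q = -0.965·0.03032·ln(4.424×10^-4) = 0.2260 m³/s
Check: V = 3.22 m/s, Re = 9.62×10^5, f = 0.02230, h_f = 55.1 m ≈ 54.9 m ✓

Q ≈ 226 L/s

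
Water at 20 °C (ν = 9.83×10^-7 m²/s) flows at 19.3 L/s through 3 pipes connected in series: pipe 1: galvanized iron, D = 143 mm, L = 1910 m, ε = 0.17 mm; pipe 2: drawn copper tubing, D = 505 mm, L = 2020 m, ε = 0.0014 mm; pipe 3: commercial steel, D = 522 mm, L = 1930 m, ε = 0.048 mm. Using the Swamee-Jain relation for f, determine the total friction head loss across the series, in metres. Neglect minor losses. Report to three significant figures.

H ≈ 21.8 m

Pipe 1: V = 1.202 m/s, Re = 1.75×10^5, ε/D = 0.00119, f = 0.02207, h_1 = f(L/D)V²/2g = 21.70 m
Pipe 2: V = 0.09636 m/s, Re = 4.95×10^4, ε/D = 2.77×10^-6, f = 0.02082, h_2 = f(L/D)V²/2g = 0.03941 m
Pipe 3: V = 0.09018 m/s, Re = 4.79×10^4, ε/D = 9.20×10^-5, f = 0.02133, h_3 = f(L/D)V²/2g = 0.03269 m
Series → Q common, losses add: H = Σh = 21.77 m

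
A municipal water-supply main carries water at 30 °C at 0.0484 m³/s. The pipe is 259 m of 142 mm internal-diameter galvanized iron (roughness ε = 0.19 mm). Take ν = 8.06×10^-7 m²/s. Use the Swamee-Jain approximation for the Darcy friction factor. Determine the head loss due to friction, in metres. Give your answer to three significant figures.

h_f ≈ 18.8 m

V = 4Q/(πD²) = 4·0.0484/(π·0.142²) = 3.056 m/s
Re = VD/ν = 3.056·0.142/8.06×10^-7 = 5.38×10^5 → turbulent
ε/D = 0.19/142 = 0.00134
Swamee-Jain: f = 0.02167
h_f = f(L/D)V²/(2g) = 0.02167·(259/0.142)·3.056²/(2·9.81) = 18.82 m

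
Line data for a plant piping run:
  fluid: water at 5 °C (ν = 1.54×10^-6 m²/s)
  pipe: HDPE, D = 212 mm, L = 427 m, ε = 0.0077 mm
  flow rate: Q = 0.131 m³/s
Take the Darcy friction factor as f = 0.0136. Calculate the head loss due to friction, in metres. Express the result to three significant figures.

h_f ≈ 19.2 m

V = 4Q/(πD²) = 4·0.131/(π·0.212²) = 3.711 m/s
h_f = f(L/D)V²/(2g) = 0.01360·(427/0.212)·3.711²/(2·9.81) = 19.23 m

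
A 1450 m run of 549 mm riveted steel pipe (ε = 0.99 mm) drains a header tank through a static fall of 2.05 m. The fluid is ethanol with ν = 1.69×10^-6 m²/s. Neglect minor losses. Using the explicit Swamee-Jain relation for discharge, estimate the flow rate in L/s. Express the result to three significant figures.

Q ≈ 190 L/s

Swamee-Jain (Type II): Q = -0.965·√(gD⁵h_f/L)·ln[ε/(3.7D) + √(3.17ν²L/(gD³h_f))]
√(gD⁵h_f/L) = √(9.81·0.549⁵·2.05/1450) = 0.02630
ε/(3.7D) = 4.87×10^-4; √(3.17ν²L/(gD³h_f)) = 6.28×10^-5
Q = -0.965·0.02630·ln(5.502×10^-4) = 0.1905 m³/s
Check: V = 0.805 m/s, Re = 2.61×10^5, f = 0.02369, h_f = 2.06 m ≈ 2.05 m ✓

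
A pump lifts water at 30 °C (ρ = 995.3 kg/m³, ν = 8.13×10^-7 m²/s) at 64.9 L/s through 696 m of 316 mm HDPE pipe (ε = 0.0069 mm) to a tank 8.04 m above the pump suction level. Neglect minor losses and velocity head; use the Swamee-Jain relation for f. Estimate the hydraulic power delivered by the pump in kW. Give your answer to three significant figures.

P_hyd ≈ 5.80 kW

V = 4Q/(πD²) = 0.8275 m/s; Re = 3.22×10^5; ε/D = 2.18×10^-5; f = 0.01445
h_f = f(L/D)V²/2g = 1.111 m
Total head H = z + h_f = 8.04 + 1.111 = 9.151 m
P_hyd = ρgQH = 995.3·9.81·0.0649·9.151 = 5.799 kW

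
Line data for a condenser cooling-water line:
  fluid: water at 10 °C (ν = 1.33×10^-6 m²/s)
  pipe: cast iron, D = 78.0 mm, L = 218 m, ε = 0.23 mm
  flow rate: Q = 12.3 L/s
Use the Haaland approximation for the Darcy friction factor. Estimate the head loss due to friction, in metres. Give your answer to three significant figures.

V = 4Q/(πD²) = 4·0.0123/(π·0.0780²) = 2.574 m/s
Re = VD/ν = 2.574·0.0780/1.33×10^-6 = 1.51×10^5 → turbulent
ε/D = 0.23/78.0 = 0.00295
Haaland: f = 0.02689
h_f = f(L/D)V²/(2g) = 0.02689·(218/0.0780)·2.574²/(2·9.81) = 25.38 m

h_f ≈ 25.4 m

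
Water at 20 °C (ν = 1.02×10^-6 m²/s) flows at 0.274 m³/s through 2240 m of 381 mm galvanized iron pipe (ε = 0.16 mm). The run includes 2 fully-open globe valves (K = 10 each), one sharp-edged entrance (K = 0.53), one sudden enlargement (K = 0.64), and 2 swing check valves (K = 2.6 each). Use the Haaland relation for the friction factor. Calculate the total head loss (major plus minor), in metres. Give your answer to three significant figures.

V = 4Q/(πD²) = 2.403 m/s; V²/2g = 0.2944 m
Re = 8.98×10^5, ε/D = 4.20×10^-4 → f = 0.01665 (Haaland)
Major: h_f = f(L/D)·V²/2g = 0.01665·5879·0.2944 = 28.82 m
Minor: ΣK = 26.4; h_m = ΣK·V²/2g = 7.763 m
Total H_L = 28.82 + 7.763 = 36.58 m

H_L ≈ 36.6 m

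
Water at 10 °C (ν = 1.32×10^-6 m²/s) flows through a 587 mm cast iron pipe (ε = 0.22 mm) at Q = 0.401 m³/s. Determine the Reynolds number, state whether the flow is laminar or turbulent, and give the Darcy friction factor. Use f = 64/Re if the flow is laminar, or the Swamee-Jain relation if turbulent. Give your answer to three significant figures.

Re ≈ 6.59×10^5; turbulent; f ≈ 0.0167

V = 4Q/(πD²) = 1.482 m/s
Re = VD/ν = 1.482·0.587/1.32×10^-6 = 6.59×10^5
Re > 4000 → turbulent; ε/D = 3.75×10^-4
Swamee-Jain: f = 0.01668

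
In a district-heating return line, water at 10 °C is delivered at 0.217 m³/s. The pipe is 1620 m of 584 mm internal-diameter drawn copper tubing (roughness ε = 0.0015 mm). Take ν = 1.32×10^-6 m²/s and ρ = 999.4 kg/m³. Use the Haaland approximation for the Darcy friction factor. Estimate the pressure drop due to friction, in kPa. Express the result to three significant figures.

Δp ≈ 12.6 kPa

V = 4Q/(πD²) = 4·0.217/(π·0.584²) = 0.8101 m/s
Re = VD/ν = 0.8101·0.584/1.32×10^-6 = 3.58×10^5 → turbulent
ε/D = 0.0015/584 = 2.57×10^-6
Haaland: f = 0.01390
h_f = f(L/D)V²/(2g) = 0.01390·(1620/0.584)·0.8101²/(2·9.81) = 1.290 m
Δp = ρg·h_f = 999.4·9.81·1.290 = 12.64 kPa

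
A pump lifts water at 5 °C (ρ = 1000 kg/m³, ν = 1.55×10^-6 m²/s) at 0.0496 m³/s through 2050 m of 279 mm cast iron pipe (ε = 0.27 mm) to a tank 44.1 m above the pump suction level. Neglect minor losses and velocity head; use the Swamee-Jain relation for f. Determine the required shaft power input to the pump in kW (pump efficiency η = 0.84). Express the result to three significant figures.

P_shaft ≈ 28.6 kW

V = 4Q/(πD²) = 0.8113 m/s; Re = 1.46×10^5; ε/D = 9.68×10^-4; f = 0.02152
h_f = f(L/D)V²/2g = 5.305 m
Total head H = z + h_f = 44.1 + 5.305 = 49.41 m
P_hyd = ρgQH = 1000·9.81·0.0496·49.41 = 24.04 kW
P_shaft = P_hyd/η = 24.04/0.84 = 28.62 kW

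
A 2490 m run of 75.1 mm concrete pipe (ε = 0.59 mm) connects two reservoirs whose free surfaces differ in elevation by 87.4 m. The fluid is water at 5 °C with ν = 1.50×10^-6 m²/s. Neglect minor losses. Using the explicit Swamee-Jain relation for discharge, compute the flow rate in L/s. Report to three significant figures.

Swamee-Jain (Type II): Q = -0.965·√(gD⁵h_f/L)·ln[ε/(3.7D) + √(3.17ν²L/(gD³h_f))]
√(gD⁵h_f/L) = √(9.81·0.0751⁵·87.4/2490) = 9.070×10^-4
ε/(3.7D) = 0.00212; √(3.17ν²L/(gD³h_f)) = 2.21×10^-4
Q = -0.965·9.070×10^-4·ln(0.002344) = 0.005300 m³/s
Check: V = 1.20 m/s, Re = 5.99×10^4, f = 0.03648, h_f = 88.3 m ≈ 87.4 m ✓

Q ≈ 5.30 L/s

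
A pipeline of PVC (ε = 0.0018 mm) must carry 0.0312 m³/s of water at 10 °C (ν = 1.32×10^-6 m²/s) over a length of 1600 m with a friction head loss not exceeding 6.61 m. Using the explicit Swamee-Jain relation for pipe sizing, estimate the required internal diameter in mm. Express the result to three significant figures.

D ≈ 203 mm

Swamee-Jain (Type III): D = 0.66·[ε^1.25·(LQ²/(gh_f))^4.75 + ν·Q^9.4·(L/(gh_f))^5.2]^0.04
LQ²/(gh_f) = 0.02402; L/(gh_f) = 24.67
Term 1 = ε^1.25·(…)^4.75 = 1.34×10^-15; Term 2 = ν·Q^9.4·(…)^5.2 = 1.60×10^-13
D = 0.66·(1.34×10^-15 + 1.60×10^-13)^0.04 = 0.2032 m = 203 mm
Check: V = 0.962 m/s, Re = 1.48×10^5, f = 0.01655, h_f = 6.15 m ≈ 6.61 m ✓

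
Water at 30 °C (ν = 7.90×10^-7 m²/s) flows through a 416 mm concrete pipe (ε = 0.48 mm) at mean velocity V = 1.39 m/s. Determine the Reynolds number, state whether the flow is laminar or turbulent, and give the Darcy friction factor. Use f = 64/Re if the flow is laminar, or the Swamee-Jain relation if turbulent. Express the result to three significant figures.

Re ≈ 7.32×10^5; turbulent; f ≈ 0.0208

Re = VD/ν = 1.390·0.416/7.90×10^-7 = 7.32×10^5
Re > 4000 → turbulent; ε/D = 0.00115
Swamee-Jain: f = 0.02081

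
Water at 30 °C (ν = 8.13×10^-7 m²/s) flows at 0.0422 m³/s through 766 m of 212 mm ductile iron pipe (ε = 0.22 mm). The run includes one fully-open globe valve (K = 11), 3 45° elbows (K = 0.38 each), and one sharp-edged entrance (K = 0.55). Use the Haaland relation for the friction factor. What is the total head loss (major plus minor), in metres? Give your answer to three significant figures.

H_L ≈ 6.36 m

V = 4Q/(πD²) = 1.196 m/s; V²/2g = 0.07285 m
Re = 3.12×10^5, ε/D = 0.00104 → f = 0.02065 (Haaland)
Major: h_f = f(L/D)·V²/2g = 0.02065·3613·0.07285 = 5.436 m
Minor: ΣK = 12.7; h_m = ΣK·V²/2g = 0.9244 m
Total H_L = 5.436 + 0.9244 = 6.360 m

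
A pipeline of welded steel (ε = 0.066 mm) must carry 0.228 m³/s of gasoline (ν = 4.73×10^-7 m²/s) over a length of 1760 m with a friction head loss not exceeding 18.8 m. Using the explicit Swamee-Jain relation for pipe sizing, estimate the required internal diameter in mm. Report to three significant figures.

Swamee-Jain (Type III): D = 0.66·[ε^1.25·(LQ²/(gh_f))^4.75 + ν·Q^9.4·(L/(gh_f))^5.2]^0.04
LQ²/(gh_f) = 0.4961; L/(gh_f) = 9.543
Term 1 = ε^1.25·(…)^4.75 = 2.13×10^-7; Term 2 = ν·Q^9.4·(…)^5.2 = 5.42×10^-8
D = 0.66·(2.13×10^-7 + 5.42×10^-8)^0.04 = 0.3603 m = 360 mm
Check: V = 2.24 m/s, Re = 1.70×10^6, f = 0.01420, h_f = 17.7 m ≈ 18.8 m ✓

D ≈ 360 mm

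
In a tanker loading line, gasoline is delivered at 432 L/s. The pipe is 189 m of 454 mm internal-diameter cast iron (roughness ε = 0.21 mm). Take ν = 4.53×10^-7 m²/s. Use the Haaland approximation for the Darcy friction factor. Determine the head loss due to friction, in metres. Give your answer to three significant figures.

V = 4Q/(πD²) = 4·0.432/(π·0.454²) = 2.669 m/s
Re = VD/ν = 2.669·0.454/4.53×10^-7 = 2.67×10^6 → turbulent
ε/D = 0.21/454 = 4.63×10^-4
Haaland: f = 0.01662
h_f = f(L/D)V²/(2g) = 0.01662·(189/0.454)·2.669²/(2·9.81) = 2.512 m

h_f ≈ 2.51 m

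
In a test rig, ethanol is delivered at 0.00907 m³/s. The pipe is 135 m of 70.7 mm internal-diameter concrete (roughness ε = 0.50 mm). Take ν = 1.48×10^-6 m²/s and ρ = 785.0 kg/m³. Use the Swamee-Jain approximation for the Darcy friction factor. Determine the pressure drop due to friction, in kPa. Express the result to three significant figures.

V = 4Q/(πD²) = 4·0.00907/(π·0.0707²) = 2.310 m/s
Re = VD/ν = 2.310·0.0707/1.48×10^-6 = 1.10×10^5 → turbulent
ε/D = 0.50/70.7 = 0.00707
Swamee-Jain: f = 0.03474
h_f = f(L/D)V²/(2g) = 0.03474·(135/0.0707)·2.310²/(2·9.81) = 18.05 m
Δp = ρg·h_f = 785.0·9.81·18.05 = 139.0 kPa

Δp ≈ 139 kPa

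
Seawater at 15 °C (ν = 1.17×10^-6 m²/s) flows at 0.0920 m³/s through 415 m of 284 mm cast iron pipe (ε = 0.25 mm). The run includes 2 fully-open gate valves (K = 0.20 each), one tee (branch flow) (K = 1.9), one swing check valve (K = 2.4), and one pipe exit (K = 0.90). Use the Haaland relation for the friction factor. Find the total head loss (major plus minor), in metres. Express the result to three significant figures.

V = 4Q/(πD²) = 1.452 m/s; V²/2g = 0.1075 m
Re = 3.53×10^5, ε/D = 8.80×10^-4 → f = 0.01987 (Haaland)
Major: h_f = f(L/D)·V²/2g = 0.01987·1461·0.1075 = 3.122 m
Minor: ΣK = 5.60; h_m = ΣK·V²/2g = 0.6020 m
Total H_L = 3.122 + 0.6020 = 3.724 m

H_L ≈ 3.72 m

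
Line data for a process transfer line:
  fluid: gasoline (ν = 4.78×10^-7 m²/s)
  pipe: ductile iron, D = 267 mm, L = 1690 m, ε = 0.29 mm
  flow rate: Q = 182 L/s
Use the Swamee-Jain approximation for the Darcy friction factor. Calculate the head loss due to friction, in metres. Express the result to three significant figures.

h_f ≈ 69.1 m

V = 4Q/(πD²) = 4·0.182/(π·0.267²) = 3.251 m/s
Re = VD/ν = 3.251·0.267/4.78×10^-7 = 1.82×10^6 → turbulent
ε/D = 0.29/267 = 0.00109
Swamee-Jain: f = 0.02026
h_f = f(L/D)V²/(2g) = 0.02026·(1690/0.267)·3.251²/(2·9.81) = 69.05 m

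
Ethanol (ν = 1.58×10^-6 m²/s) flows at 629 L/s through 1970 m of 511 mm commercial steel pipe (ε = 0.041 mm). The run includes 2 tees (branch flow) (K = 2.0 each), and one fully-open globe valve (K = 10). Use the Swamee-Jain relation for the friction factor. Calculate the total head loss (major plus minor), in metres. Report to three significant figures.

V = 4Q/(πD²) = 3.067 m/s; V²/2g = 0.4794 m
Re = 9.92×10^5, ε/D = 8.02×10^-5 → f = 0.01321 (Swamee-Jain)
Major: h_f = f(L/D)·V²/2g = 0.01321·3855·0.4794 = 24.42 m
Minor: ΣK = 14.0; h_m = ΣK·V²/2g = 6.712 m
Total H_L = 24.42 + 6.712 = 31.14 m

H_L ≈ 31.1 m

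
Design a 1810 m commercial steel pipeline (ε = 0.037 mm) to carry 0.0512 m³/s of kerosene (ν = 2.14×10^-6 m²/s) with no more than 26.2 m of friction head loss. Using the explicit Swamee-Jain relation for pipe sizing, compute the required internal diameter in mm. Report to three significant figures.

Swamee-Jain (Type III): D = 0.66·[ε^1.25·(LQ²/(gh_f))^4.75 + ν·Q^9.4·(L/(gh_f))^5.2]^0.04
LQ²/(gh_f) = 0.01846; L/(gh_f) = 7.042
Term 1 = ε^1.25·(…)^4.75 = 1.68×10^-14; Term 2 = ν·Q^9.4·(…)^5.2 = 4.03×10^-14
D = 0.66·(1.68×10^-14 + 4.03×10^-14)^0.04 = 0.1949 m = 195 mm
Check: V = 1.72 m/s, Re = 1.56×10^5, f = 0.01766, h_f = 24.6 m ≈ 26.2 m ✓

D ≈ 195 mm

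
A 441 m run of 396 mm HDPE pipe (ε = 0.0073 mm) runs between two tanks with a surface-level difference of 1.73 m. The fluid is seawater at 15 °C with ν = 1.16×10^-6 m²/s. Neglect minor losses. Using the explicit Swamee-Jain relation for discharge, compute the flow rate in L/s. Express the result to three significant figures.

Q ≈ 186 L/s

Swamee-Jain (Type II): Q = -0.965·√(gD⁵h_f/L)·ln[ε/(3.7D) + √(3.17ν²L/(gD³h_f))]
√(gD⁵h_f/L) = √(9.81·0.396⁵·1.73/441) = 0.01936
ε/(3.7D) = 4.98×10^-6; √(3.17ν²L/(gD³h_f)) = 4.22×10^-5
Q = -0.965·0.01936·ln(4.723×10^-5) = 0.1861 m³/s
Check: V = 1.51 m/s, Re = 5.16×10^5, f = 0.01332, h_f = 1.73 m ≈ 1.73 m ✓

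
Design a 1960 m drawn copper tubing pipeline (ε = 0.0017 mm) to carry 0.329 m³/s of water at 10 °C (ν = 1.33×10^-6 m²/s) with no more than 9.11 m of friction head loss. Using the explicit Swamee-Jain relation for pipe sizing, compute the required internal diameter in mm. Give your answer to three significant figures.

Swamee-Jain (Type III): D = 0.66·[ε^1.25·(LQ²/(gh_f))^4.75 + ν·Q^9.4·(L/(gh_f))^5.2]^0.04
LQ²/(gh_f) = 2.374; L/(gh_f) = 21.93
Term 1 = ε^1.25·(…)^4.75 = 3.73×10^-6; Term 2 = ν·Q^9.4·(…)^5.2 = 3.62×10^-4
D = 0.66·(3.73×10^-6 + 3.62×10^-4)^0.04 = 0.4809 m = 481 mm
Check: V = 1.81 m/s, Re = 6.55×10^5, f = 0.01255, h_f = 8.55 m ≈ 9.11 m ✓

D ≈ 481 mm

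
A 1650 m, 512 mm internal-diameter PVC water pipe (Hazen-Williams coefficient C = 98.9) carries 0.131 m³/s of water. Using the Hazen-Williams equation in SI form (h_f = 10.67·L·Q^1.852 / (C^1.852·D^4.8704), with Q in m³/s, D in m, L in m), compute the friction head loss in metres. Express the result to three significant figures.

h_f ≈ 2.15 m

h_f = 10.67·1650·0.131^1.852 / (98.9^1.852·0.512^4.8704) = 2.146 m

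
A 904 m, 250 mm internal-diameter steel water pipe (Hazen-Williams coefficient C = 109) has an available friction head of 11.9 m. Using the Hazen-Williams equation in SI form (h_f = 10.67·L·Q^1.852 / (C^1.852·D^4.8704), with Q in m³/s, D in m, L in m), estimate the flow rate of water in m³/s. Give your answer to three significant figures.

Rearranging: Q = [h_f·C^1.852·D^4.8704 / (10.67·L)]^(1/1.852)
Q = [11.9·109^1.852·0.250^4.8704 / (10.67·904)]^0.540 = 0.07647 m³/s

Q ≈ 0.0765 m³/s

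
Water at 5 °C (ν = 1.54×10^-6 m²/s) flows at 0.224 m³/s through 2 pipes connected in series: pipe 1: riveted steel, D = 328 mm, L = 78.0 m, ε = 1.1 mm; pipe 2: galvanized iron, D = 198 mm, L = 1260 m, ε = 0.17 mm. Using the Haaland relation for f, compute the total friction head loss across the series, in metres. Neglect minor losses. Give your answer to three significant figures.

H ≈ 333 m

Pipe 1: V = 2.651 m/s, Re = 5.65×10^5, ε/D = 0.00335, f = 0.02726, h_1 = f(L/D)V²/2g = 2.322 m
Pipe 2: V = 7.275 m/s, Re = 9.35×10^5, ε/D = 8.59×10^-4, f = 0.01928, h_2 = f(L/D)V²/2g = 331.0 m
Series → Q common, losses add: H = Σh = 333.3 m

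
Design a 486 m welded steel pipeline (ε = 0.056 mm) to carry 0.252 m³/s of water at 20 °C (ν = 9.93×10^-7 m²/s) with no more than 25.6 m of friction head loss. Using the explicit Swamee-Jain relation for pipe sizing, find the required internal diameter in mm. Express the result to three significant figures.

D ≈ 275 mm

Swamee-Jain (Type III): D = 0.66·[ε^1.25·(LQ²/(gh_f))^4.75 + ν·Q^9.4·(L/(gh_f))^5.2]^0.04
LQ²/(gh_f) = 0.1229; L/(gh_f) = 1.935
Term 1 = ε^1.25·(…)^4.75 = 2.29×10^-10; Term 2 = ν·Q^9.4·(…)^5.2 = 7.26×10^-11
D = 0.66·(2.29×10^-10 + 7.26×10^-11)^0.04 = 0.2746 m = 275 mm
Check: V = 4.25 m/s, Re = 1.18×10^6, f = 0.01469, h_f = 24.0 m ≈ 25.6 m ✓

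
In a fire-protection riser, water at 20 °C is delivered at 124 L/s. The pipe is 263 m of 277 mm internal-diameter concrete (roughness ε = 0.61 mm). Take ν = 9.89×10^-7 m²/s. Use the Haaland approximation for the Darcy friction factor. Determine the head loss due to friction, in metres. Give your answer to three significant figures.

h_f ≈ 4.99 m

V = 4Q/(πD²) = 4·0.124/(π·0.277²) = 2.058 m/s
Re = VD/ν = 2.058·0.277/9.89×10^-7 = 5.76×10^5 → turbulent
ε/D = 0.61/277 = 0.00220
Haaland: f = 0.02434
h_f = f(L/D)V²/(2g) = 0.02434·(263/0.277)·2.058²/(2·9.81) = 4.987 m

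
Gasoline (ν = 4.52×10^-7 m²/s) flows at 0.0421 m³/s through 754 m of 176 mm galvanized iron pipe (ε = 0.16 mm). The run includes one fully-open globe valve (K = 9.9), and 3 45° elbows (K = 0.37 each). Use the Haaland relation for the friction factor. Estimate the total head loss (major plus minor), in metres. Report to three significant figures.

V = 4Q/(πD²) = 1.730 m/s; V²/2g = 0.1526 m
Re = 6.74×10^5, ε/D = 9.09×10^-4 → f = 0.01965 (Haaland)
Major: h_f = f(L/D)·V²/2g = 0.01965·4284·0.1526 = 12.85 m
Minor: ΣK = 11.0; h_m = ΣK·V²/2g = 1.680 m
Total H_L = 12.85 + 1.680 = 14.53 m

H_L ≈ 14.5 m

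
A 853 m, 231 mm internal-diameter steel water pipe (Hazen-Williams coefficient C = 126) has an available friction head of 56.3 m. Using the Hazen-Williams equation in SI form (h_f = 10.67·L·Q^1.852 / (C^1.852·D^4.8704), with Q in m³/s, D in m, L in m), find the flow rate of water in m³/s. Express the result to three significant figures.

Q ≈ 0.171 m³/s

Rearranging: Q = [h_f·C^1.852·D^4.8704 / (10.67·L)]^(1/1.852)
Q = [56.3·126^1.852·0.231^4.8704 / (10.67·853)]^0.540 = 0.1715 m³/s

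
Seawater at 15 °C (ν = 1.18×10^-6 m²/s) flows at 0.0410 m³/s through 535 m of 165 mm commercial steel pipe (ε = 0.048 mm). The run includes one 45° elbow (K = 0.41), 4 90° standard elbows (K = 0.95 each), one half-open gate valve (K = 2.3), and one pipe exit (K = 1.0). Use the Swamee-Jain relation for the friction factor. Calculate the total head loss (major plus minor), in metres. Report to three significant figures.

V = 4Q/(πD²) = 1.917 m/s; V²/2g = 0.1874 m
Re = 2.68×10^5, ε/D = 2.91×10^-4 → f = 0.01718 (Swamee-Jain)
Major: h_f = f(L/D)·V²/2g = 0.01718·3242·0.1874 = 10.44 m
Minor: ΣK = 7.51; h_m = ΣK·V²/2g = 1.407 m
Total H_L = 10.44 + 1.407 = 11.85 m

H_L ≈ 11.8 m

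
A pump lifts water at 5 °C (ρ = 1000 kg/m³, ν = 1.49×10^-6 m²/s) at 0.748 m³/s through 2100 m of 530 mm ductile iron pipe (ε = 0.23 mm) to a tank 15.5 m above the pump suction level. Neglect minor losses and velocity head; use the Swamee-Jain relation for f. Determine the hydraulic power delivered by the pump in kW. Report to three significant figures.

P_hyd ≈ 399 kW

V = 4Q/(πD²) = 3.390 m/s; Re = 1.21×10^6; ε/D = 4.34×10^-4; f = 0.01674
h_f = f(L/D)V²/2g = 38.86 m
Total head H = z + h_f = 15.5 + 38.86 = 54.36 m
P_hyd = ρgQH = 1000·9.81·0.748·54.36 = 398.9 kW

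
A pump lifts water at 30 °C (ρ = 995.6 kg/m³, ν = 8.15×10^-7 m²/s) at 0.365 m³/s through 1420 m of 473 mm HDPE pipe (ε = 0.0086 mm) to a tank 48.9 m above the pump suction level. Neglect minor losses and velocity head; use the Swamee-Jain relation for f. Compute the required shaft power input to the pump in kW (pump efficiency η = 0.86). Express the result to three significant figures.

P_shaft ≈ 235 kW

V = 4Q/(πD²) = 2.077 m/s; Re = 1.21×10^6; ε/D = 1.82×10^-5; f = 0.01173
h_f = f(L/D)V²/2g = 7.747 m
Total head H = z + h_f = 48.9 + 7.747 = 56.65 m
P_hyd = ρgQH = 995.6·9.81·0.365·56.65 = 201.9 kW
P_shaft = P_hyd/η = 201.9/0.86 = 234.8 kW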